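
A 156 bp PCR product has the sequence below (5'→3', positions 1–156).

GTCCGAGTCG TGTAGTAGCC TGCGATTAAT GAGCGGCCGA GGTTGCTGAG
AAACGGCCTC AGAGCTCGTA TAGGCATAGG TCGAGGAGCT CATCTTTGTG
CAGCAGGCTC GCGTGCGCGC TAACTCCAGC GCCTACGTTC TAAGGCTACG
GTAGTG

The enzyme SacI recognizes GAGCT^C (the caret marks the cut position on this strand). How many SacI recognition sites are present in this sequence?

2

GAGCTC occurs starting at positions 62, 86.
SacI cuts at 2 sites.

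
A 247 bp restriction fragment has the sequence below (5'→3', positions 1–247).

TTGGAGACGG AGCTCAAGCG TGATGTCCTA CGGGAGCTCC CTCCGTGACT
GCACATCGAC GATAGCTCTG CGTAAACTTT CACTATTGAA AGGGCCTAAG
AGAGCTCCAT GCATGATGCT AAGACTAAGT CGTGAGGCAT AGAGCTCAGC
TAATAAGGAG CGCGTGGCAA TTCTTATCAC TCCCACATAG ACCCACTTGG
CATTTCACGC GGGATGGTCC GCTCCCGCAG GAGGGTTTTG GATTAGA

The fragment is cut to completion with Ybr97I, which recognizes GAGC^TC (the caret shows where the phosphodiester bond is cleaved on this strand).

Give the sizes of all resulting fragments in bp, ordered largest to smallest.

Ybr97I sites (GAGCTC) start at positions 10, 34, 102, 142.
Ybr97I cuts after base 4 of each site, so after positions 13, 37, 105, 145.
Linear molecule, 4 cuts → 5 fragments:
  1–13 → 13 bp
  14–37 → 24 bp
  38–105 → 68 bp
  106–145 → 40 bp
  146–247 → 102 bp
Sorted largest to smallest: 102, 68, 40, 24, 13 bp.

102, 68, 40, 24, 13 bp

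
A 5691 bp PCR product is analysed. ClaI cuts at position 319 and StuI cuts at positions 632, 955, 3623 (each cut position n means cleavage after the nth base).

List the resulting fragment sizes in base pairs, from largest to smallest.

Combined cut positions (sorted): 319, 632, 955, 3623.
Linear molecule, 4 cuts → 5 fragments:
  319 − 0 = 319 bp
  632 − 319 = 313 bp
  955 − 632 = 323 bp
  3623 − 955 = 2668 bp
  5691 − 3623 = 2068 bp
Sorted largest to smallest: 2668, 2068, 323, 319, 313 bp.

2668, 2068, 323, 319, 313 bp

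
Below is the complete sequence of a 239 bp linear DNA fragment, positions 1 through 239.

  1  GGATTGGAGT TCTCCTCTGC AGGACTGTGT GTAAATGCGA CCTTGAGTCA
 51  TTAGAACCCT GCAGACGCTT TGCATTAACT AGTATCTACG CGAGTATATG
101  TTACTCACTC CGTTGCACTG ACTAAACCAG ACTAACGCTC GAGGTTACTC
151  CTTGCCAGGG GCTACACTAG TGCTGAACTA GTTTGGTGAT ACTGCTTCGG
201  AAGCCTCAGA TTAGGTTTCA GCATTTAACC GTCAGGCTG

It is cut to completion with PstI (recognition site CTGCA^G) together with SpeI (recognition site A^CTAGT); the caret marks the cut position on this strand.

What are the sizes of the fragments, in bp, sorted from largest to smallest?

PstI sites (CTGCAG) start at positions 17, 59.
PstI cuts after base 5 of each site (before the last base), so after positions 21, 63.
SpeI sites (ACTAGT) start at positions 78, 166, 177.
SpeI cuts after the first base of each site, so after positions 78, 166, 177.
Combined cut positions: 21, 63, 78, 166, 177.
Linear molecule, 5 cuts → 6 fragments:
  1–21 → 21 bp
  22–63 → 42 bp
  64–78 → 15 bp
  79–166 → 88 bp
  167–177 → 11 bp
  178–239 → 62 bp
Sorted largest to smallest: 88, 62, 42, 21, 15, 11 bp.

88, 62, 42, 21, 15, 11 bp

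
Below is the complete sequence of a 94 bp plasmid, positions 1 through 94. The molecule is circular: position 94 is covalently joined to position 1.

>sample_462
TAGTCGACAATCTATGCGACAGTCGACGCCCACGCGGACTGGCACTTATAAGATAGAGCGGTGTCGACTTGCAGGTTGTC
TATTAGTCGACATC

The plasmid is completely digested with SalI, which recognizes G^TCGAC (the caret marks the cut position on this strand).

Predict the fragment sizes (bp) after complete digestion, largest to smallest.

SalI sites (GTCGAC) start at positions 3, 22, 63, 86.
SalI cuts after the first base of each site, so after positions 3, 22, 63, 86.
Circular molecule, 4 cuts → 4 fragments:
  4–22 → 19 bp
  23–63 → 41 bp
  64–86 → 23 bp
  87–94 then 1–3 → 8 + 3 = 11 bp
Sorted largest to smallest: 41, 23, 19, 11 bp.

41, 23, 19, 11 bp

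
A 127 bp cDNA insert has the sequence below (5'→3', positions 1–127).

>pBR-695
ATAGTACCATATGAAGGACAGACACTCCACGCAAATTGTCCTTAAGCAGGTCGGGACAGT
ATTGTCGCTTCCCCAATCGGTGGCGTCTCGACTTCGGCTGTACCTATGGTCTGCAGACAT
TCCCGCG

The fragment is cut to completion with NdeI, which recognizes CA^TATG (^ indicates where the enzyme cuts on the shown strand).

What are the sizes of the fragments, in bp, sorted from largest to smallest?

118, 9 bp

The NdeI site (CATATG) starts at position 8.
NdeI cuts after base 2 of each site, so after position 9.
Linear molecule, 1 cut → 2 fragments:
  1–9 → 9 bp
  10–127 → 118 bp
Sorted largest to smallest: 118, 9 bp.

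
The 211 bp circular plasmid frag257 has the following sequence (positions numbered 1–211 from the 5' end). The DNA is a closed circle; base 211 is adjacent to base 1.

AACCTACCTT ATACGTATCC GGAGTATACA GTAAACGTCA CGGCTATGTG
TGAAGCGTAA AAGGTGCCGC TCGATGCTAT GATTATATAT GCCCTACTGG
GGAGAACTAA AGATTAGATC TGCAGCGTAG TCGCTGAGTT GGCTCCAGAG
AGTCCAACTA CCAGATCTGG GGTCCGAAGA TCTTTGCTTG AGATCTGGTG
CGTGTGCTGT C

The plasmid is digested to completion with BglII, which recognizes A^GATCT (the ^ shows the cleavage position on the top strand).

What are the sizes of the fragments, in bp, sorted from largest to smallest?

136, 47, 15, 13 bp

BglII sites (AGATCT) start at positions 116, 163, 178, 191.
BglII cuts after the first base of each site, so after positions 116, 163, 178, 191.
Circular molecule, 4 cuts → 4 fragments:
  117–163 → 47 bp
  164–178 → 15 bp
  179–191 → 13 bp
  192–211 then 1–116 → 20 + 116 = 136 bp
Sorted largest to smallest: 136, 47, 15, 13 bp.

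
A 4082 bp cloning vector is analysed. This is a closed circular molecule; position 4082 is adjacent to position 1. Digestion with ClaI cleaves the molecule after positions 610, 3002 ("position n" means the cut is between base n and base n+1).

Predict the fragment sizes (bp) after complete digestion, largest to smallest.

Circular molecule, 2 cuts → 2 fragments:
  3002 − 610 = 2392 bp
  wrap: 4082 − 3002 + 610 = 1690 bp
Sorted largest to smallest: 2392, 1690 bp.

2392, 1690 bp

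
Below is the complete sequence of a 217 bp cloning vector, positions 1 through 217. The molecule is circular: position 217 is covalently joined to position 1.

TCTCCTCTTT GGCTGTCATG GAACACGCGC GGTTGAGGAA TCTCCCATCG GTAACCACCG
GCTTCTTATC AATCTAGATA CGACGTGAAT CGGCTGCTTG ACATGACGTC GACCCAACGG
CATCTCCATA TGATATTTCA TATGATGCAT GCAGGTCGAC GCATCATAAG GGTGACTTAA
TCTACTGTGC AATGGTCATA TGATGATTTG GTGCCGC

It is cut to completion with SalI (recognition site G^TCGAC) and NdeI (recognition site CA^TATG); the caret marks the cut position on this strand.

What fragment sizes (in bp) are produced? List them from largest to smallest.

127, 43, 20, 15, 12 bp

SalI sites (GTCGAC) start at positions 108, 155.
SalI cuts after the first base of each site, so after positions 108, 155.
NdeI sites (CATATG) start at positions 127, 139, 197.
NdeI cuts after base 2 of each site, so after positions 128, 140, 198.
Combined cut positions: 108, 128, 140, 155, 198.
Circular molecule, 5 cuts → 5 fragments:
  109–128 → 20 bp
  129–140 → 12 bp
  141–155 → 15 bp
  156–198 → 43 bp
  199–217 then 1–108 → 19 + 108 = 127 bp
Sorted largest to smallest: 127, 43, 20, 15, 12 bp.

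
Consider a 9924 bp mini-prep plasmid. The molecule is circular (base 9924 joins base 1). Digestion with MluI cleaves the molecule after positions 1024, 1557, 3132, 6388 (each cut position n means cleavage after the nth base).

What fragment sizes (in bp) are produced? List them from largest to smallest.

Circular molecule, 4 cuts → 4 fragments:
  1557 − 1024 = 533 bp
  3132 − 1557 = 1575 bp
  6388 − 3132 = 3256 bp
  wrap: 9924 − 6388 + 1024 = 4560 bp
Sorted largest to smallest: 4560, 3256, 1575, 533 bp.

4560, 3256, 1575, 533 bp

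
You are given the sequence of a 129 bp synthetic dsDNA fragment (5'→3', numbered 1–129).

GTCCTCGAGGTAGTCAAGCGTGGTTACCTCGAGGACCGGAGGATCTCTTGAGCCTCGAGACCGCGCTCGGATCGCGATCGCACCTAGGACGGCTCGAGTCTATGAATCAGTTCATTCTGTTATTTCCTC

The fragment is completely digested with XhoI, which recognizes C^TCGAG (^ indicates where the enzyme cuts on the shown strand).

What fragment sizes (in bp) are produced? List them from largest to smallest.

XhoI sites (CTCGAG) start at positions 4, 28, 54, 93.
XhoI cuts after the first base of each site, so after positions 4, 28, 54, 93.
Linear molecule, 4 cuts → 5 fragments:
  1–4 → 4 bp
  5–28 → 24 bp
  29–54 → 26 bp
  55–93 → 39 bp
  94–129 → 36 bp
Sorted largest to smallest: 39, 36, 26, 24, 4 bp.

39, 36, 26, 24, 4 bp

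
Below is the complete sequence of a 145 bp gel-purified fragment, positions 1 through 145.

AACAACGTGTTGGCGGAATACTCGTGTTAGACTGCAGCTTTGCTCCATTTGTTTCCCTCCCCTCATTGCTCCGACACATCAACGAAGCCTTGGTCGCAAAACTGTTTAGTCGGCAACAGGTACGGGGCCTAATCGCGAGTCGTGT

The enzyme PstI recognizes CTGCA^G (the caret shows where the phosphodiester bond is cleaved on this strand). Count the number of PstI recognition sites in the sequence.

1

CTGCAG occurs starting at position 32.
PstI cuts at 1 site.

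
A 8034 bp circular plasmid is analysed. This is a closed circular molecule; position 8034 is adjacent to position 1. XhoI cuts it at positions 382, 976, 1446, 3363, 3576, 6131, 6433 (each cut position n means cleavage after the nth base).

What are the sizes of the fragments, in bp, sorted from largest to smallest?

2555, 1983, 1917, 594, 470, 302, 213 bp

Circular molecule, 7 cuts → 7 fragments:
  976 − 382 = 594 bp
  1446 − 976 = 470 bp
  3363 − 1446 = 1917 bp
  3576 − 3363 = 213 bp
  6131 − 3576 = 2555 bp
  6433 − 6131 = 302 bp
  wrap: 8034 − 6433 + 382 = 1983 bp
Sorted largest to smallest: 2555, 1983, 1917, 594, 470, 302, 213 bp.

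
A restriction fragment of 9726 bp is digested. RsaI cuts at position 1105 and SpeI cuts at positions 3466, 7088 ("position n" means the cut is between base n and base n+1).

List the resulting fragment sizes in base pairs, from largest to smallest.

Combined cut positions (sorted): 1105, 3466, 7088.
Linear molecule, 3 cuts → 4 fragments:
  1105 − 0 = 1105 bp
  3466 − 1105 = 2361 bp
  7088 − 3466 = 3622 bp
  9726 − 7088 = 2638 bp
Sorted largest to smallest: 3622, 2638, 2361, 1105 bp.

3622, 2638, 2361, 1105 bp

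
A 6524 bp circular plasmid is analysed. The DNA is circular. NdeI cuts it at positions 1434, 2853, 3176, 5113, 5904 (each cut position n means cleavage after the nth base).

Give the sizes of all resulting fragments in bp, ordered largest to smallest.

2054, 1937, 1419, 791, 323 bp

Circular molecule, 5 cuts → 5 fragments:
  2853 − 1434 = 1419 bp
  3176 − 2853 = 323 bp
  5113 − 3176 = 1937 bp
  5904 − 5113 = 791 bp
  wrap: 6524 − 5904 + 1434 = 2054 bp
Sorted largest to smallest: 2054, 1937, 1419, 791, 323 bp.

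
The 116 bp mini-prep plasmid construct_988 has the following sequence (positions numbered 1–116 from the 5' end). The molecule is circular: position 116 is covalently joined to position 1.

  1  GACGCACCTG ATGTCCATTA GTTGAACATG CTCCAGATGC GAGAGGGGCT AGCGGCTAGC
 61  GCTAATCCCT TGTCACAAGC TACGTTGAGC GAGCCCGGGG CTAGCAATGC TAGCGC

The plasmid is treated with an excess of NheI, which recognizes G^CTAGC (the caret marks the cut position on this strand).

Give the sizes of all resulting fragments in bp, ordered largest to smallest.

NheI sites (GCTAGC) start at positions 48, 55, 100, 109.
NheI cuts after the first base of each site, so after positions 48, 55, 100, 109.
Circular molecule, 4 cuts → 4 fragments:
  49–55 → 7 bp
  56–100 → 45 bp
  101–109 → 9 bp
  110–116 then 1–48 → 7 + 48 = 55 bp
Sorted largest to smallest: 55, 45, 9, 7 bp.

55, 45, 9, 7 bp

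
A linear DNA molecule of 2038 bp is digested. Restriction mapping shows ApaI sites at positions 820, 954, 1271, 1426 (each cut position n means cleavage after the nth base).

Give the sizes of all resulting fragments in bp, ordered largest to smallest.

820, 612, 317, 155, 134 bp

Linear molecule, 4 cuts → 5 fragments:
  820 − 0 = 820 bp
  954 − 820 = 134 bp
  1271 − 954 = 317 bp
  1426 − 1271 = 155 bp
  2038 − 1426 = 612 bp
Sorted largest to smallest: 820, 612, 317, 155, 134 bp.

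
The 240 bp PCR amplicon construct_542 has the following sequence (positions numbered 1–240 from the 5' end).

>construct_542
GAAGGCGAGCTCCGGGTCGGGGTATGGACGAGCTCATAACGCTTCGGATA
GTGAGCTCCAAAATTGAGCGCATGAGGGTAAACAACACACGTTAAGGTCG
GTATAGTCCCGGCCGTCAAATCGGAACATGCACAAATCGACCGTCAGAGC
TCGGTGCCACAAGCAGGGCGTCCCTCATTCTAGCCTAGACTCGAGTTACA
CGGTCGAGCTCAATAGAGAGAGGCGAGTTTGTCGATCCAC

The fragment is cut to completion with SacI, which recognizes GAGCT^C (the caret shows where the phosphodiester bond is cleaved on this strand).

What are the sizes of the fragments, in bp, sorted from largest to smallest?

SacI sites (GAGCTC) start at positions 7, 30, 53, 147, 206.
SacI cuts after base 5 of each site (before the last base), so after positions 11, 34, 57, 151, 210.
Linear molecule, 5 cuts → 6 fragments:
  1–11 → 11 bp
  12–34 → 23 bp
  35–57 → 23 bp
  58–151 → 94 bp
  152–210 → 59 bp
  211–240 → 30 bp
Sorted largest to smallest: 94, 59, 30, 23, 23, 11 bp.

94, 59, 30, 23, 23, 11 bp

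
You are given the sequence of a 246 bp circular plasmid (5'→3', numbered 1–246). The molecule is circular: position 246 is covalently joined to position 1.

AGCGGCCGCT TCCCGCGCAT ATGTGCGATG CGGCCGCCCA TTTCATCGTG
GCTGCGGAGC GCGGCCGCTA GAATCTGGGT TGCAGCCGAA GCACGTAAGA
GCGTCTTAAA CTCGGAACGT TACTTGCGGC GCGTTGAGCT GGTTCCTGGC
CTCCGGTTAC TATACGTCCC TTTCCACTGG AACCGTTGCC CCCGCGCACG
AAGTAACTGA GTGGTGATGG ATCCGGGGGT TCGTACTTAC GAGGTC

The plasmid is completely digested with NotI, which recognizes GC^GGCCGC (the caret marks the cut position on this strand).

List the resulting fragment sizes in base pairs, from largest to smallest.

187, 31, 28 bp

NotI sites (GCGGCCGC) start at positions 2, 30, 61.
NotI cuts after base 2 of each site, so after positions 3, 31, 62.
Circular molecule, 3 cuts → 3 fragments:
  4–31 → 28 bp
  32–62 → 31 bp
  63–246 then 1–3 → 184 + 3 = 187 bp
Sorted largest to smallest: 187, 31, 28 bp.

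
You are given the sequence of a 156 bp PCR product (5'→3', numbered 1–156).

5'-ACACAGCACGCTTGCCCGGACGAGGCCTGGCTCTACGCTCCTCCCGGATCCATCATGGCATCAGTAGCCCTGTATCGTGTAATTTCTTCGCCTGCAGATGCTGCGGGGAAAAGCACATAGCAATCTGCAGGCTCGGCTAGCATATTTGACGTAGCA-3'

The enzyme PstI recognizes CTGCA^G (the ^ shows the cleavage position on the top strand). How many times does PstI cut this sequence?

CTGCAG occurs starting at positions 92, 125.
PstI cuts at 2 sites.

2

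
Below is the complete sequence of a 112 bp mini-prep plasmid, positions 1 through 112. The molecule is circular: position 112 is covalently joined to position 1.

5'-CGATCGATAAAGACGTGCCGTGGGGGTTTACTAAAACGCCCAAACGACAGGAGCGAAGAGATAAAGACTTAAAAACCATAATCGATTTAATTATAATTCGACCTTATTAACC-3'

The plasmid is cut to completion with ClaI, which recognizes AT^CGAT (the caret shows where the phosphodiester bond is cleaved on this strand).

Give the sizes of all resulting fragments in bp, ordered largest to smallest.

ClaI sites (ATCGAT) start at positions 3, 81.
ClaI cuts after base 2 of each site, so after positions 4, 82.
Circular molecule, 2 cuts → 2 fragments:
  5–82 → 78 bp
  83–112 then 1–4 → 30 + 4 = 34 bp
Sorted largest to smallest: 78, 34 bp.

78, 34 bp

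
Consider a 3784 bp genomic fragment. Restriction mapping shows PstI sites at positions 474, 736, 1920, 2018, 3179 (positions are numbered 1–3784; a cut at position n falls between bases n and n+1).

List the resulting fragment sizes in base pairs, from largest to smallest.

Linear molecule, 5 cuts → 6 fragments:
  474 − 0 = 474 bp
  736 − 474 = 262 bp
  1920 − 736 = 1184 bp
  2018 − 1920 = 98 bp
  3179 − 2018 = 1161 bp
  3784 − 3179 = 605 bp
Sorted largest to smallest: 1184, 1161, 605, 474, 262, 98 bp.

1184, 1161, 605, 474, 262, 98 bp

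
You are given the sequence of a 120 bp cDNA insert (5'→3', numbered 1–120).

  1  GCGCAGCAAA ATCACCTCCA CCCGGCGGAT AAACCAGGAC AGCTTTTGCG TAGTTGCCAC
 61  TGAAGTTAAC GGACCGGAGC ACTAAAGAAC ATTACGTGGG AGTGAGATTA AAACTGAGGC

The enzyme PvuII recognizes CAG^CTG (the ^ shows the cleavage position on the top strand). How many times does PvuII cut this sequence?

No occurrence of CAGCTG is present in the sequence.
PvuII does not cut: 0 sites.

0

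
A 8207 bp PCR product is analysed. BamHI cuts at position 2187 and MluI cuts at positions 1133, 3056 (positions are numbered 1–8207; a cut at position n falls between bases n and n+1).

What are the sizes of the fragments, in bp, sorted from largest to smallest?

Combined cut positions (sorted): 1133, 2187, 3056.
Linear molecule, 3 cuts → 4 fragments:
  1133 − 0 = 1133 bp
  2187 − 1133 = 1054 bp
  3056 − 2187 = 869 bp
  8207 − 3056 = 5151 bp
Sorted largest to smallest: 5151, 1133, 1054, 869 bp.

5151, 1133, 1054, 869 bp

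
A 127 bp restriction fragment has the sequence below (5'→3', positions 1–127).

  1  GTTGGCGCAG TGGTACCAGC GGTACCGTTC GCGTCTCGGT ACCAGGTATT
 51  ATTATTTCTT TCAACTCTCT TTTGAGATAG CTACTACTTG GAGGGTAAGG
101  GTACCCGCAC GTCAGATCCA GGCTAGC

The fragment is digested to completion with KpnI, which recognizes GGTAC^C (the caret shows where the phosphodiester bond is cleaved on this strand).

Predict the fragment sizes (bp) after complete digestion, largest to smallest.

KpnI sites (GGTACC) start at positions 12, 21, 38, 100.
KpnI cuts after base 5 of each site (before the last base), so after positions 16, 25, 42, 104.
Linear molecule, 4 cuts → 5 fragments:
  1–16 → 16 bp
  17–25 → 9 bp
  26–42 → 17 bp
  43–104 → 62 bp
  105–127 → 23 bp
Sorted largest to smallest: 62, 23, 17, 16, 9 bp.

62, 23, 17, 16, 9 bp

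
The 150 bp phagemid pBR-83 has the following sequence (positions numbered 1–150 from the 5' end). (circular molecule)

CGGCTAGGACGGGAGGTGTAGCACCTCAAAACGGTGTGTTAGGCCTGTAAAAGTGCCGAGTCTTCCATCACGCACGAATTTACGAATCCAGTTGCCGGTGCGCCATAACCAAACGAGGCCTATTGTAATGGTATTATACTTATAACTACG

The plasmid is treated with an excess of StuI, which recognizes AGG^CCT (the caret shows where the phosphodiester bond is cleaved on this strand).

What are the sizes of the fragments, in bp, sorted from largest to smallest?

StuI sites (AGGCCT) start at positions 41, 116.
StuI cuts after base 3 of each site, so after positions 43, 118.
Circular molecule, 2 cuts → 2 fragments:
  44–118 → 75 bp
  119–150 then 1–43 → 32 + 43 = 75 bp
Sorted largest to smallest: 75, 75 bp.

75, 75 bp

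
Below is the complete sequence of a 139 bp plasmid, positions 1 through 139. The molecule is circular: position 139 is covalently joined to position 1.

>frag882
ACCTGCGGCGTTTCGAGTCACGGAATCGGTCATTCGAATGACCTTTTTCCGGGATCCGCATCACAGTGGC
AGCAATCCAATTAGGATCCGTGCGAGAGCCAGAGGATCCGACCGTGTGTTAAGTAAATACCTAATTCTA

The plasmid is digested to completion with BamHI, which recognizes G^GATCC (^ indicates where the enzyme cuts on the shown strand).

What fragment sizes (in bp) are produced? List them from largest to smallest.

BamHI sites (GGATCC) start at positions 52, 84, 104.
BamHI cuts after the first base of each site, so after positions 52, 84, 104.
Circular molecule, 3 cuts → 3 fragments:
  53–84 → 32 bp
  85–104 → 20 bp
  105–139 then 1–52 → 35 + 52 = 87 bp
Sorted largest to smallest: 87, 32, 20 bp.

87, 32, 20 bp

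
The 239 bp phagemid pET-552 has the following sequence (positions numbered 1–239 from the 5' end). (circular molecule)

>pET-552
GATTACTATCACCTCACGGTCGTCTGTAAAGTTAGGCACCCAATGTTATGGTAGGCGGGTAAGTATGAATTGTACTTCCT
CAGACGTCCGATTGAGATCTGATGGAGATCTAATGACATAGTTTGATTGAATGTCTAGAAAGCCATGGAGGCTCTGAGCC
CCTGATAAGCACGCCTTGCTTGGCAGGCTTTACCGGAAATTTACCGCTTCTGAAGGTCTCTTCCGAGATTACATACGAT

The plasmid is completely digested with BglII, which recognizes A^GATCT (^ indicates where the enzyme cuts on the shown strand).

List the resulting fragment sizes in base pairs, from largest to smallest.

BglII sites (AGATCT) start at positions 95, 106.
BglII cuts after the first base of each site, so after positions 95, 106.
Circular molecule, 2 cuts → 2 fragments:
  96–106 → 11 bp
  107–239 then 1–95 → 133 + 95 = 228 bp
Sorted largest to smallest: 228, 11 bp.

228, 11 bp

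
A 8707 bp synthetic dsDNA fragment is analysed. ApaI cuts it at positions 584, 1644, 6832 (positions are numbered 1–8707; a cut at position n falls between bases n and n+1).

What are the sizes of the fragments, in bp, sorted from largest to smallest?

5188, 1875, 1060, 584 bp

Linear molecule, 3 cuts → 4 fragments:
  584 − 0 = 584 bp
  1644 − 584 = 1060 bp
  6832 − 1644 = 5188 bp
  8707 − 6832 = 1875 bp
Sorted largest to smallest: 5188, 1875, 1060, 584 bp.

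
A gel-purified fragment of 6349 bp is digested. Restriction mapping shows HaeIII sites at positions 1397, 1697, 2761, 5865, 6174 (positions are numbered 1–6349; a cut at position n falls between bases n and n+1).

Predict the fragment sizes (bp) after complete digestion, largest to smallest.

Linear molecule, 5 cuts → 6 fragments:
  1397 − 0 = 1397 bp
  1697 − 1397 = 300 bp
  2761 − 1697 = 1064 bp
  5865 − 2761 = 3104 bp
  6174 − 5865 = 309 bp
  6349 − 6174 = 175 bp
Sorted largest to smallest: 3104, 1397, 1064, 309, 300, 175 bp.

3104, 1397, 1064, 309, 300, 175 bp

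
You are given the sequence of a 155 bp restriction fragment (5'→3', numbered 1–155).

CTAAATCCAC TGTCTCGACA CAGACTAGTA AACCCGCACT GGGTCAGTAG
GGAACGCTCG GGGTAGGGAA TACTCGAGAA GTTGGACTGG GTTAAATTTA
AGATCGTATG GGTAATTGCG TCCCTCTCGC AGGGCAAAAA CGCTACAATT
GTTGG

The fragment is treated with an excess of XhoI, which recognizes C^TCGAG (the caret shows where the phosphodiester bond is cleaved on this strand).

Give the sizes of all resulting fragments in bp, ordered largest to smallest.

The XhoI site (CTCGAG) starts at position 73.
XhoI cuts after the first base of each site, so after position 73.
Linear molecule, 1 cut → 2 fragments:
  1–73 → 73 bp
  74–155 → 82 bp
Sorted largest to smallest: 82, 73 bp.

82, 73 bp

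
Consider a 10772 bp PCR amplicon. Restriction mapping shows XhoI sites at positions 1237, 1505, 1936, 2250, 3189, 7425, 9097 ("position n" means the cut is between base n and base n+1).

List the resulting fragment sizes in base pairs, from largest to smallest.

Linear molecule, 7 cuts → 8 fragments:
  1237 − 0 = 1237 bp
  1505 − 1237 = 268 bp
  1936 − 1505 = 431 bp
  2250 − 1936 = 314 bp
  3189 − 2250 = 939 bp
  7425 − 3189 = 4236 bp
  9097 − 7425 = 1672 bp
  10772 − 9097 = 1675 bp
Sorted largest to smallest: 4236, 1675, 1672, 1237, 939, 431, 314, 268 bp.

4236, 1675, 1672, 1237, 939, 431, 314, 268 bp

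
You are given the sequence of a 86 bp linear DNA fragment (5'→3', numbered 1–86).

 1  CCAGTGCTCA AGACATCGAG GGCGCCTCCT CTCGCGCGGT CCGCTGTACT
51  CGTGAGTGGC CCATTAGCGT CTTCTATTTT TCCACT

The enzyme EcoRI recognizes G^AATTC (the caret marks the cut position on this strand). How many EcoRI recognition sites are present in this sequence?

0

No occurrence of GAATTC is present in the sequence.
EcoRI does not cut: 0 sites.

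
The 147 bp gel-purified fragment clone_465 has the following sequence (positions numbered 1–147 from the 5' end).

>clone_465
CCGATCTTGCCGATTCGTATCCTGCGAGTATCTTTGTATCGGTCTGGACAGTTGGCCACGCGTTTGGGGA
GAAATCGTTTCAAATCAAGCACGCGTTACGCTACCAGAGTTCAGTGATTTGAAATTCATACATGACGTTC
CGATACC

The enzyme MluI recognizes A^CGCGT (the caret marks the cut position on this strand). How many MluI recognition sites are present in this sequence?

2

ACGCGT occurs starting at positions 58, 91.
MluI cuts at 2 sites.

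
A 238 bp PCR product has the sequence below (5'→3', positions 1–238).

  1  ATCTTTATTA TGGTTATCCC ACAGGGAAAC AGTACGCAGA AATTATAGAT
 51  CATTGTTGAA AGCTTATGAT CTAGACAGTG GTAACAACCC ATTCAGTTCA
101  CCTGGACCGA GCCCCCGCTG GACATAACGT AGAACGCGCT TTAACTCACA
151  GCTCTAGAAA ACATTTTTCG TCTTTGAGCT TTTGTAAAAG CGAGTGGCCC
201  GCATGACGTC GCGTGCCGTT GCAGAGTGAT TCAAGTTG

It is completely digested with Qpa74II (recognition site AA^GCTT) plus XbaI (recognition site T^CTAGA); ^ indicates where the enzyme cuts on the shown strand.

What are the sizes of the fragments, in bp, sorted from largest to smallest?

85, 83, 61, 9 bp

The Qpa74II site (AAGCTT) starts at position 60.
Qpa74II cuts after base 2 of each site, so after position 61.
XbaI sites (TCTAGA) start at positions 70, 153.
XbaI cuts after the first base of each site, so after positions 70, 153.
Combined cut positions: 61, 70, 153.
Linear molecule, 3 cuts → 4 fragments:
  1–61 → 61 bp
  62–70 → 9 bp
  71–153 → 83 bp
  154–238 → 85 bp
Sorted largest to smallest: 85, 83, 61, 9 bp.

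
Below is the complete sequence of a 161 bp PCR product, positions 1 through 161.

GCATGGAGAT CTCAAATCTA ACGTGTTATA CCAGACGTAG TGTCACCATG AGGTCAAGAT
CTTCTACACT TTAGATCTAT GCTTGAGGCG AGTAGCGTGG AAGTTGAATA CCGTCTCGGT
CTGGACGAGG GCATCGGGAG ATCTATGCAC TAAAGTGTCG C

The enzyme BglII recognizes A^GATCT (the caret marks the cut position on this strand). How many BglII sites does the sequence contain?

AGATCT occurs starting at positions 7, 57, 73, 139.
BglII cuts at 4 sites.

4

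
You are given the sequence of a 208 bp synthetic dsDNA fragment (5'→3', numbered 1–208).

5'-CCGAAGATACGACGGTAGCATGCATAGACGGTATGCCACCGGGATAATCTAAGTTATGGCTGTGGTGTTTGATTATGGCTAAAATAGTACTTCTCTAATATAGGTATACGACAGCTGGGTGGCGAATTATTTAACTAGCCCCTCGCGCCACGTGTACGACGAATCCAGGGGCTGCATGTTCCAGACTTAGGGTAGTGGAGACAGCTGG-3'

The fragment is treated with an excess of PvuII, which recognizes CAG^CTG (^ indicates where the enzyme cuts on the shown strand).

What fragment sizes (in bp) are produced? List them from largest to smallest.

PvuII sites (CAGCTG) start at positions 112, 202.
PvuII cuts after base 3 of each site, so after positions 114, 204.
Linear molecule, 2 cuts → 3 fragments:
  1–114 → 114 bp
  115–204 → 90 bp
  205–208 → 4 bp
Sorted largest to smallest: 114, 90, 4 bp.

114, 90, 4 bp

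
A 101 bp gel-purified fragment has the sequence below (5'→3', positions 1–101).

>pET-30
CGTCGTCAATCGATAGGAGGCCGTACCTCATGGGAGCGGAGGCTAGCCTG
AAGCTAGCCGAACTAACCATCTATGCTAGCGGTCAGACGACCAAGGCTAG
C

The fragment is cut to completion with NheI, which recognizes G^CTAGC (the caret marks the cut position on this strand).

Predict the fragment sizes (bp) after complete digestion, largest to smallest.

NheI sites (GCTAGC) start at positions 42, 53, 75, 96.
NheI cuts after the first base of each site, so after positions 42, 53, 75, 96.
Linear molecule, 4 cuts → 5 fragments:
  1–42 → 42 bp
  43–53 → 11 bp
  54–75 → 22 bp
  76–96 → 21 bp
  97–101 → 5 bp
Sorted largest to smallest: 42, 22, 21, 11, 5 bp.

42, 22, 21, 11, 5 bp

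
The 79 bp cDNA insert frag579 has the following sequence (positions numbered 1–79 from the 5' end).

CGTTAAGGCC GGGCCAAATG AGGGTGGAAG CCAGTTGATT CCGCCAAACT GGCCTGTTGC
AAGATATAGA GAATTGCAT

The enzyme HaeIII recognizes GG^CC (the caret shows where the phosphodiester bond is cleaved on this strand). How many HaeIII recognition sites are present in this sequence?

GGCC occurs starting at positions 7, 12, 51.
HaeIII cuts at 3 sites.

3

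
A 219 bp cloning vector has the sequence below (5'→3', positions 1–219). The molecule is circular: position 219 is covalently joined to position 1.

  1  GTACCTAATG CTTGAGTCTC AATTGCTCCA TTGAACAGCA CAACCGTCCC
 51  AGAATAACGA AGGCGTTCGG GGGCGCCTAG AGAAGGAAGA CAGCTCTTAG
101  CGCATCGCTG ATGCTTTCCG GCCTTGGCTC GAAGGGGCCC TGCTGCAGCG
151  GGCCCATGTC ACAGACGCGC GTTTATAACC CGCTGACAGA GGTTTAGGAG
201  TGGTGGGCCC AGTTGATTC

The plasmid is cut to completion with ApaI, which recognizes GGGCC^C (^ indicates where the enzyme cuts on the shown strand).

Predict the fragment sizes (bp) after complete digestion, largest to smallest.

149, 55, 15 bp

ApaI sites (GGGCCC) start at positions 135, 150, 205.
ApaI cuts after base 5 of each site (before the last base), so after positions 139, 154, 209.
Circular molecule, 3 cuts → 3 fragments:
  140–154 → 15 bp
  155–209 → 55 bp
  210–219 then 1–139 → 10 + 139 = 149 bp
Sorted largest to smallest: 149, 55, 15 bp.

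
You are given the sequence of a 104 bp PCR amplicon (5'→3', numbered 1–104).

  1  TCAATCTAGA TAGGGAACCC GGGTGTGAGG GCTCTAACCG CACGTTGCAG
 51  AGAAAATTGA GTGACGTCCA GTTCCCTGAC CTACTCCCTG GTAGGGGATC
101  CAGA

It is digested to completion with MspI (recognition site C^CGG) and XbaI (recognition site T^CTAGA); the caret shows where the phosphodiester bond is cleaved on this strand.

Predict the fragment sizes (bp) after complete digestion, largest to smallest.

The MspI site (CCGG) starts at position 19.
MspI cuts after the first base of each site, so after position 19.
The XbaI site (TCTAGA) starts at position 5.
XbaI cuts after the first base of each site, so after position 5.
Combined cut positions: 5, 19.
Linear molecule, 2 cuts → 3 fragments:
  1–5 → 5 bp
  6–19 → 14 bp
  20–104 → 85 bp
Sorted largest to smallest: 85, 14, 5 bp.

85, 14, 5 bp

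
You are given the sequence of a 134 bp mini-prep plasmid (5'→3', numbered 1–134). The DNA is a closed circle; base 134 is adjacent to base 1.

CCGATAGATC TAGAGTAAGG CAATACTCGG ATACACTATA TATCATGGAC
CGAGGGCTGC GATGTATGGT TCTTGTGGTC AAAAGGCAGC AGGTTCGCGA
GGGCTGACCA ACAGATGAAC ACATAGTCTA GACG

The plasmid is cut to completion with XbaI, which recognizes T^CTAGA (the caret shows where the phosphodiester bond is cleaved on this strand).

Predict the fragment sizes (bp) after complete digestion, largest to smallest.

XbaI sites (TCTAGA) start at positions 9, 127.
XbaI cuts after the first base of each site, so after positions 9, 127.
Circular molecule, 2 cuts → 2 fragments:
  10–127 → 118 bp
  128–134 then 1–9 → 7 + 9 = 16 bp
Sorted largest to smallest: 118, 16 bp.

118, 16 bp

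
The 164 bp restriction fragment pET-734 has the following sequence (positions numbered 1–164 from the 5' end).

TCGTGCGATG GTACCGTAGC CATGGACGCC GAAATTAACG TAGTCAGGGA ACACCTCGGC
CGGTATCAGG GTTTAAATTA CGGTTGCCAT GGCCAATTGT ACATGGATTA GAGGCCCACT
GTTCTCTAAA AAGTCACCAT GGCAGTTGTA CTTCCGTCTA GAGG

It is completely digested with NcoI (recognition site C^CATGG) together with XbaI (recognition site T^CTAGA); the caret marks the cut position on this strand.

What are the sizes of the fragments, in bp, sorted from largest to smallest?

67, 50, 20, 20, 7 bp

NcoI sites (CCATGG) start at positions 20, 87, 137.
NcoI cuts after the first base of each site, so after positions 20, 87, 137.
The XbaI site (TCTAGA) starts at position 157.
XbaI cuts after the first base of each site, so after position 157.
Combined cut positions: 20, 87, 137, 157.
Linear molecule, 4 cuts → 5 fragments:
  1–20 → 20 bp
  21–87 → 67 bp
  88–137 → 50 bp
  138–157 → 20 bp
  158–164 → 7 bp
Sorted largest to smallest: 67, 50, 20, 20, 7 bp.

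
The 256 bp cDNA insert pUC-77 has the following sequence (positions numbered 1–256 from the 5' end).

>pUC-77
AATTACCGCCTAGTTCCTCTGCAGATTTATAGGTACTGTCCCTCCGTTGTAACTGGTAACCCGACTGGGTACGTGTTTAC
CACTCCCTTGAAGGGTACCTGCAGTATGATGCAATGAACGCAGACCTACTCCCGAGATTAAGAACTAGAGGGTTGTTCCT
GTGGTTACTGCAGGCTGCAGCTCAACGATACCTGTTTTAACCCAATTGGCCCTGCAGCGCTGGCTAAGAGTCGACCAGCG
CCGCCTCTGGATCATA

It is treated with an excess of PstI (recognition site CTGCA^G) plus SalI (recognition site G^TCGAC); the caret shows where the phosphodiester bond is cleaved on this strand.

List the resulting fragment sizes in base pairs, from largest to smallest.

PstI sites (CTGCAG) start at positions 19, 99, 168, 175, 212.
PstI cuts after base 5 of each site (before the last base), so after positions 23, 103, 172, 179, 216.
The SalI site (GTCGAC) starts at position 230.
SalI cuts after the first base of each site, so after position 230.
Combined cut positions: 23, 103, 172, 179, 216, 230.
Linear molecule, 6 cuts → 7 fragments:
  1–23 → 23 bp
  24–103 → 80 bp
  104–172 → 69 bp
  173–179 → 7 bp
  180–216 → 37 bp
  217–230 → 14 bp
  231–256 → 26 bp
Sorted largest to smallest: 80, 69, 37, 26, 23, 14, 7 bp.

80, 69, 37, 26, 23, 14, 7 bp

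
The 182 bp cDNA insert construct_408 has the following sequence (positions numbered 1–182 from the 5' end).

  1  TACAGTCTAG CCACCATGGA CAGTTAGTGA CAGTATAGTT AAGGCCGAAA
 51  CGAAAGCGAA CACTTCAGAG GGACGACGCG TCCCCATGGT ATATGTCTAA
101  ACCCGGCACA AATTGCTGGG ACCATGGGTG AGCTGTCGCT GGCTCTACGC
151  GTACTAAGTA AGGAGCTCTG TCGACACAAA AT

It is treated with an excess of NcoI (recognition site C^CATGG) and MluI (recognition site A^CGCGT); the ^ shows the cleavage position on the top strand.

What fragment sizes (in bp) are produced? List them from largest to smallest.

NcoI sites (CCATGG) start at positions 14, 84, 122.
NcoI cuts after the first base of each site, so after positions 14, 84, 122.
MluI sites (ACGCGT) start at positions 76, 147.
MluI cuts after the first base of each site, so after positions 76, 147.
Combined cut positions: 14, 76, 84, 122, 147.
Linear molecule, 5 cuts → 6 fragments:
  1–14 → 14 bp
  15–76 → 62 bp
  77–84 → 8 bp
  85–122 → 38 bp
  123–147 → 25 bp
  148–182 → 35 bp
Sorted largest to smallest: 62, 38, 35, 25, 14, 8 bp.

62, 38, 35, 25, 14, 8 bp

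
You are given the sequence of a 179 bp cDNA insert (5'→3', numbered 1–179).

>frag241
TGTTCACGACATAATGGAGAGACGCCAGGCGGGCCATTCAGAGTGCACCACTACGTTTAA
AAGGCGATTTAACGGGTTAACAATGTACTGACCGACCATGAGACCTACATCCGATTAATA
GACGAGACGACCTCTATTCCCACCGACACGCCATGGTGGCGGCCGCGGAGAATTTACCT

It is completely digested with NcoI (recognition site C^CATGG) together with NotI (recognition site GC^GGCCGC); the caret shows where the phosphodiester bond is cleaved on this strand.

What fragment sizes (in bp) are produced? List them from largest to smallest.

The NcoI site (CCATGG) starts at position 151.
NcoI cuts after the first base of each site, so after position 151.
The NotI site (GCGGCCGC) starts at position 159.
NotI cuts after base 2 of each site, so after position 160.
Combined cut positions: 151, 160.
Linear molecule, 2 cuts → 3 fragments:
  1–151 → 151 bp
  152–160 → 9 bp
  161–179 → 19 bp
Sorted largest to smallest: 151, 19, 9 bp.

151, 19, 9 bp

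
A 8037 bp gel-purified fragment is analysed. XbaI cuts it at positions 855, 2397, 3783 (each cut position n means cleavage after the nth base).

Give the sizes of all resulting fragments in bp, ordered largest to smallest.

4254, 1542, 1386, 855 bp

Linear molecule, 3 cuts → 4 fragments:
  855 − 0 = 855 bp
  2397 − 855 = 1542 bp
  3783 − 2397 = 1386 bp
  8037 − 3783 = 4254 bp
Sorted largest to smallest: 4254, 1542, 1386, 855 bp.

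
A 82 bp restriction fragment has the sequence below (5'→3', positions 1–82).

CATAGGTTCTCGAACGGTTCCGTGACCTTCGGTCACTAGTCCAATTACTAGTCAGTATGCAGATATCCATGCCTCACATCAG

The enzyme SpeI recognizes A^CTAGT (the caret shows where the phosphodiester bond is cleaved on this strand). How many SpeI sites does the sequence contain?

ACTAGT occurs starting at positions 35, 47.
SpeI cuts at 2 sites.

2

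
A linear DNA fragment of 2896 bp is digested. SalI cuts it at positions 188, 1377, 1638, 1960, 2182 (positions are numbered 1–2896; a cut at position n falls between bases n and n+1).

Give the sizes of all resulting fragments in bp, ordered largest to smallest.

1189, 714, 322, 261, 222, 188 bp

Linear molecule, 5 cuts → 6 fragments:
  188 − 0 = 188 bp
  1377 − 188 = 1189 bp
  1638 − 1377 = 261 bp
  1960 − 1638 = 322 bp
  2182 − 1960 = 222 bp
  2896 − 2182 = 714 bp
Sorted largest to smallest: 1189, 714, 322, 261, 222, 188 bp.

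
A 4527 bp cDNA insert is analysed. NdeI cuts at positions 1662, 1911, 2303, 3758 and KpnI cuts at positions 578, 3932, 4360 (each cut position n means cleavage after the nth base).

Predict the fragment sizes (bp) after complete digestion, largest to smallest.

Combined cut positions (sorted): 578, 1662, 1911, 2303, 3758, 3932, 4360.
Linear molecule, 7 cuts → 8 fragments:
  578 − 0 = 578 bp
  1662 − 578 = 1084 bp
  1911 − 1662 = 249 bp
  2303 − 1911 = 392 bp
  3758 − 2303 = 1455 bp
  3932 − 3758 = 174 bp
  4360 − 3932 = 428 bp
  4527 − 4360 = 167 bp
Sorted largest to smallest: 1455, 1084, 578, 428, 392, 249, 174, 167 bp.

1455, 1084, 578, 428, 392, 249, 174, 167 bp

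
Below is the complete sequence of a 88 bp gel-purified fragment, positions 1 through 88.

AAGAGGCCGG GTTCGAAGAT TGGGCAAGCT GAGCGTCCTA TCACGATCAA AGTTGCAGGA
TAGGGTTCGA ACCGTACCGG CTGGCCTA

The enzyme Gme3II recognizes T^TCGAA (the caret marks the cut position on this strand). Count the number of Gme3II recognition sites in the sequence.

TTCGAA occurs starting at positions 12, 66.
Gme3II cuts at 2 sites.

2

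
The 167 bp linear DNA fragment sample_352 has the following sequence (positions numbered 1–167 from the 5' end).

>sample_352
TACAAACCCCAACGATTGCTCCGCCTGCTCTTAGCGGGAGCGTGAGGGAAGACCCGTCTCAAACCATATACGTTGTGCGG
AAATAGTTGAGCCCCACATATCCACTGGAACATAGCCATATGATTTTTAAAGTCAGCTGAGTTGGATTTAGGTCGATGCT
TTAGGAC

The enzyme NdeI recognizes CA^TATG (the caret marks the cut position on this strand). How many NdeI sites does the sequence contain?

CATATG occurs starting at position 117.
NdeI cuts at 1 site.

1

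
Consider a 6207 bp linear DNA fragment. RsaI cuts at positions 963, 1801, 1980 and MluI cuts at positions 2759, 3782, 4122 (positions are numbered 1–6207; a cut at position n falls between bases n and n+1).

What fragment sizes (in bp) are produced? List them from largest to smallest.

Combined cut positions (sorted): 963, 1801, 1980, 2759, 3782, 4122.
Linear molecule, 6 cuts → 7 fragments:
  963 − 0 = 963 bp
  1801 − 963 = 838 bp
  1980 − 1801 = 179 bp
  2759 − 1980 = 779 bp
  3782 − 2759 = 1023 bp
  4122 − 3782 = 340 bp
  6207 − 4122 = 2085 bp
Sorted largest to smallest: 2085, 1023, 963, 838, 779, 340, 179 bp.

2085, 1023, 963, 838, 779, 340, 179 bp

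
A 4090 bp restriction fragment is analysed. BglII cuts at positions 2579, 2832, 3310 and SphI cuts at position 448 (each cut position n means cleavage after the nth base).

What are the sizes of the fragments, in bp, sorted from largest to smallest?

2131, 780, 478, 448, 253 bp

Combined cut positions (sorted): 448, 2579, 2832, 3310.
Linear molecule, 4 cuts → 5 fragments:
  448 − 0 = 448 bp
  2579 − 448 = 2131 bp
  2832 − 2579 = 253 bp
  3310 − 2832 = 478 bp
  4090 − 3310 = 780 bp
Sorted largest to smallest: 2131, 780, 478, 448, 253 bp.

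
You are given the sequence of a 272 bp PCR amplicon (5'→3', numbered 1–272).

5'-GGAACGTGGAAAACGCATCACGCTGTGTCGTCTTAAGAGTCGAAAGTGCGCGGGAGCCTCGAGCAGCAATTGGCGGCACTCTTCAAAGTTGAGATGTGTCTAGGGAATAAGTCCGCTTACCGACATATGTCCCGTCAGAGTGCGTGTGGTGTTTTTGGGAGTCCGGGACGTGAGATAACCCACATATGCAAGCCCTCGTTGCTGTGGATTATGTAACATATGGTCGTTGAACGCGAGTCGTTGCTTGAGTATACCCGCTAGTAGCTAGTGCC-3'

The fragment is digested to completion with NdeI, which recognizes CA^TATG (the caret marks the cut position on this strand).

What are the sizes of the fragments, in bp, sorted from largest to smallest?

NdeI sites (CATATG) start at positions 124, 183, 217.
NdeI cuts after base 2 of each site, so after positions 125, 184, 218.
Linear molecule, 3 cuts → 4 fragments:
  1–125 → 125 bp
  126–184 → 59 bp
  185–218 → 34 bp
  219–272 → 54 bp
Sorted largest to smallest: 125, 59, 54, 34 bp.

125, 59, 54, 34 bp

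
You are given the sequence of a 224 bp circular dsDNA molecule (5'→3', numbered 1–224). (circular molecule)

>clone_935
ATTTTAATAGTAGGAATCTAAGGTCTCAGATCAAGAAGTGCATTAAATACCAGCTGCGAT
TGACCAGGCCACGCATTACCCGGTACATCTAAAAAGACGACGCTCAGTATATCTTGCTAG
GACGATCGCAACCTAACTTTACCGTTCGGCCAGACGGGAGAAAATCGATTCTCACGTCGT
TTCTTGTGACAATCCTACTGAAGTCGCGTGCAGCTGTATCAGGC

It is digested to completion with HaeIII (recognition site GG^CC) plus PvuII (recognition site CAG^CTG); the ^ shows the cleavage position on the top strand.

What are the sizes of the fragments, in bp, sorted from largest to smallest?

HaeIII sites (GGCC) start at positions 67, 148.
HaeIII cuts after base 2 of each site, so after positions 68, 149.
PvuII sites (CAGCTG) start at positions 51, 211.
PvuII cuts after base 3 of each site, so after positions 53, 213.
Combined cut positions: 53, 68, 149, 213.
Circular molecule, 4 cuts → 4 fragments:
  54–68 → 15 bp
  69–149 → 81 bp
  150–213 → 64 bp
  214–224 then 1–53 → 11 + 53 = 64 bp
Sorted largest to smallest: 81, 64, 64, 15 bp.

81, 64, 64, 15 bp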